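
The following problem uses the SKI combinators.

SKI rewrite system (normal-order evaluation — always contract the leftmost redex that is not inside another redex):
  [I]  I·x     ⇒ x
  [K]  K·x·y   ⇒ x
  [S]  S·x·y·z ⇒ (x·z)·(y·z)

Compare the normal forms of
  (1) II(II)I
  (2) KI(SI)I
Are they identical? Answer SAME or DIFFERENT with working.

Answer: SAME — A ⇓ I, B ⇓ I

Derivation:
Term A:
  start: II(II)I
  [1] I(II)I
  [2] III
  [3] II
  [4] I

Term B:
  start: KI(SI)I
  [1] II
  [2] I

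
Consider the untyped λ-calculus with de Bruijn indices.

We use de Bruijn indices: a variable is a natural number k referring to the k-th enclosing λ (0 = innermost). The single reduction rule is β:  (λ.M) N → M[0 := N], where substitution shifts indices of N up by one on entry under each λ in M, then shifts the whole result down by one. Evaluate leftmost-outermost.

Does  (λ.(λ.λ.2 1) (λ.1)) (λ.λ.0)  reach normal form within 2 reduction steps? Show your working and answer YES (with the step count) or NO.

Answer: NO — after 2 steps the term is λ.(λ.λ.0) (λ.λ.λ.0), not yet normal

Reduction:
  start: (λ.(λ.λ.2 1) (λ.1)) (λ.λ.0)
  →1  (λ.λ.(λ.λ.0) 1) (λ.λ.λ.0)
  →2  λ.(λ.λ.0) (λ.λ.λ.0)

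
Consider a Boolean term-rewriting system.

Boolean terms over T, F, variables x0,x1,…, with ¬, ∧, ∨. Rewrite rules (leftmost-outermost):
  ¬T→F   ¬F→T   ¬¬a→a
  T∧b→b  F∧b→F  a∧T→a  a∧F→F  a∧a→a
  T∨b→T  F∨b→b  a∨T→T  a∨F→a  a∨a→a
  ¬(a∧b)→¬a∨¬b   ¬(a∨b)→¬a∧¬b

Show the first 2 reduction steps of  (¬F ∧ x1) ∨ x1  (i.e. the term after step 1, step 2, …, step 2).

  start: (¬F ∧ x1) ∨ x1
  [1] (T ∧ x1) ∨ x1
  [2] x1 ∨ x1

Answer: after 2 steps: x1 ∨ x1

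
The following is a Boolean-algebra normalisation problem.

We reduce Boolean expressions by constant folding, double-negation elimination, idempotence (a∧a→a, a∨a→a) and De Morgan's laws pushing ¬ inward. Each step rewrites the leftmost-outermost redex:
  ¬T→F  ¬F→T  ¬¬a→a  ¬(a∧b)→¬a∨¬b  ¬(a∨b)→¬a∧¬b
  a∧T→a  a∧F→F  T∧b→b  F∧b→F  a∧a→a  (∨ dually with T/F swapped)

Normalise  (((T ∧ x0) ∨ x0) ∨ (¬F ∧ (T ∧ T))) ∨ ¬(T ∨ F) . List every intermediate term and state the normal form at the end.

Answer: normal form = T  (in 7 steps)

Reduction:
  start: (((T ∧ x0) ∨ x0) ∨ (¬F ∧ (T ∧ T))) ∨ ¬(T ∨ F)
  →1  ((x0 ∨ x0) ∨ (¬F ∧ (T ∧ T))) ∨ ¬(T ∨ F)
  →2  (x0 ∨ (¬F ∧ (T ∧ T))) ∨ ¬(T ∨ F)
  →3  (x0 ∨ (T ∧ (T ∧ T))) ∨ ¬(T ∨ F)
  →4  (x0 ∨ (T ∧ T)) ∨ ¬(T ∨ F)
  →5  (x0 ∨ T) ∨ ¬(T ∨ F)
  →6  T ∨ ¬(T ∨ F)
  →7  T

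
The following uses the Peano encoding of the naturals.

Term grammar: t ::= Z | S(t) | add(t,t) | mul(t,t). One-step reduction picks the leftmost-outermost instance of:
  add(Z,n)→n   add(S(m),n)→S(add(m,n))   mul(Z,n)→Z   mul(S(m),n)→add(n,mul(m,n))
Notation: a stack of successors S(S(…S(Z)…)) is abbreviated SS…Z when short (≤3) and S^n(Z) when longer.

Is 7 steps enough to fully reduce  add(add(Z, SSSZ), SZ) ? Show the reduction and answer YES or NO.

  start: add(add(Z, SSSZ), SZ)
  →1  add(SSSZ, SZ)
  →2  S(add(SSZ, SZ))
  →3  S(S(add(SZ, SZ)))
  →4  S(S(S(add(Z, SZ))))
  →5  S^4(Z)

Answer: YES — reaches normal form S^4(Z) in 5 ≤ 7 steps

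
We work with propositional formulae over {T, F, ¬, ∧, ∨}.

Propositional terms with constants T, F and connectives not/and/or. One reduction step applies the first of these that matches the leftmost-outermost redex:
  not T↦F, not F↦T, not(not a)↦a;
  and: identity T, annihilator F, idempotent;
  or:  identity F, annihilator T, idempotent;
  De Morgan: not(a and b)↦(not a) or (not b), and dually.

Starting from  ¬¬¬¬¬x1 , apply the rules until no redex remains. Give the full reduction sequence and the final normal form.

Answer: normal form = ¬x1  (in 2 steps)

Reduction:
  start: ¬¬¬¬¬x1
  step 1: ¬¬¬x1
  step 2: ¬x1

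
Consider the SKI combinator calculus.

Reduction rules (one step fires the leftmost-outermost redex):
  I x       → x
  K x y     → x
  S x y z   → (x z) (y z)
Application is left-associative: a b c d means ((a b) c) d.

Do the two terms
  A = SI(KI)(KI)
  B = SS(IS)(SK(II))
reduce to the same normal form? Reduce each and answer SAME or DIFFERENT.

Term A:
  start: SI(KI)(KI)
  [1] I(KI)(KI(KI))
  [2] KI(KI(KI))
  [3] I

Term B:
  start: SS(IS)(SK(II))
  [1] S(SK(II))(IS(SK(II)))
  [2] S(SKI)(IS(SK(II)))
  [3] S(SKI)(S(SK(II)))
  [4] S(SKI)(S(SKI))

Answer: DIFFERENT — A ⇓ I, B ⇓ S(SKI)(S(SKI))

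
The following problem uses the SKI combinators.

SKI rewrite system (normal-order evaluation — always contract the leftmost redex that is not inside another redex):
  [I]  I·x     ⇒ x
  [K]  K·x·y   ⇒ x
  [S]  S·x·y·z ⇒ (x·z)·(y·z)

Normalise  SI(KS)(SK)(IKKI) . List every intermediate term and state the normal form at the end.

  start: SI(KS)(SK)(IKKI)
  [1] I(SK)(KS(SK))(IKKI)
  [2] SK(KS(SK))(IKKI)
  [3] K(IKKI)(KS(SK)(IKKI))
  [4] IKKI
  [5] KKI
  [6] K

Answer: normal form = K  (in 6 steps)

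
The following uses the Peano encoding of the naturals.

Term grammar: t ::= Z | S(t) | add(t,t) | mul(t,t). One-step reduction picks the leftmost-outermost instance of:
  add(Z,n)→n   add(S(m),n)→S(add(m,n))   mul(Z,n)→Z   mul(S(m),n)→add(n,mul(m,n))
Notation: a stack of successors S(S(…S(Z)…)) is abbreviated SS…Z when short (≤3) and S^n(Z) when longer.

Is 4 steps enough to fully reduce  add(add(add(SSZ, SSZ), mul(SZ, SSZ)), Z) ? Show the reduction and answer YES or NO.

  start: add(add(add(SSZ, SSZ), mul(SZ, SSZ)), Z)
  [1] add(add(S(add(SZ, SSZ)), mul(SZ, SSZ)), Z)
  [2] add(S(add(add(SZ, SSZ), mul(SZ, SSZ))), Z)
  [3] S(add(add(add(SZ, SSZ), mul(SZ, SSZ)), Z))
  [4] S(add(add(S(add(Z, SSZ)), mul(SZ, SSZ)), Z))

Answer: NO — after 4 steps the term is S(add(add(S(add(Z, SSZ)), mul(SZ, SSZ)), Z)), not yet normal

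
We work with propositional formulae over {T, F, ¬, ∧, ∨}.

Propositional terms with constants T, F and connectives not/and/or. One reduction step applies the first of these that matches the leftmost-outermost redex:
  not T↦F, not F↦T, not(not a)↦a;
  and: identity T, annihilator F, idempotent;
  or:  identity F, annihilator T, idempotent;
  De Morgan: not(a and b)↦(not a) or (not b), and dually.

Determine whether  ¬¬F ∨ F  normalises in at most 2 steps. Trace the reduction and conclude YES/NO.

  start: ¬¬F ∨ F
  [1] ¬¬F
  [2] F

Answer: YES — reaches normal form F in 2 ≤ 2 steps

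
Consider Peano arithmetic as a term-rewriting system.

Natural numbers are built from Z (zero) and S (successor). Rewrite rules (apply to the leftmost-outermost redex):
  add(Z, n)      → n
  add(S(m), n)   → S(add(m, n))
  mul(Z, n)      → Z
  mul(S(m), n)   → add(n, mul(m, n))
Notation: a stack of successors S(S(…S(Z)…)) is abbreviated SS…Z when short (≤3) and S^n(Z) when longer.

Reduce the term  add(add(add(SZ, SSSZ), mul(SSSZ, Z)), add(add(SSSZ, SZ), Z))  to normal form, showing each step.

  start: add(add(add(SZ, SSSZ), mul(SSSZ, Z)), add(add(SSSZ, SZ), Z))
  →1  add(add(S(add(Z, SSSZ)), mul(SSSZ, Z)), add(add(SSSZ, SZ), Z))
  →2  add(S(add(add(Z, SSSZ), mul(SSSZ, Z))), add(add(SSSZ, SZ), Z))
  →3  S(add(add(add(Z, SSSZ), mul(SSSZ, Z)), add(add(SSSZ, SZ), Z)))
  →4  S(add(add(SSSZ, mul(SSSZ, Z)), add(add(SSSZ, SZ), Z)))
  →5  S(add(S(add(SSZ, mul(SSSZ, Z))), add(add(SSSZ, SZ), Z)))
  →6  S(S(add(add(SSZ, mul(SSSZ, Z)), add(add(SSSZ, SZ), Z))))
  →7  S(S(add(S(add(SZ, mul(SSSZ, Z))), add(add(SSSZ, SZ), Z))))
  →8  S(S(S(add(add(SZ, mul(SSSZ, Z)), add(add(SSSZ, SZ), Z)))))
  →9  S(S(S(add(S(add(Z, mul(SSSZ, Z))), add(add(SSSZ, SZ), Z)))))
  →10  S(S(S(S(add(add(Z, mul(SSSZ, Z)), add(add(SSSZ, SZ), Z))))))
  →11  S(S(S(S(add(mul(SSSZ, Z), add(add(SSSZ, SZ), Z))))))
  →12  S(S(S(S(add(add(Z, mul(SSZ, Z)), add(add(SSSZ, SZ), Z))))))
  →13  S(S(S(S(add(mul(SSZ, Z), add(add(SSSZ, SZ), Z))))))
  →14  S(S(S(S(add(add(Z, mul(SZ, Z)), add(add(SSSZ, SZ), Z))))))
  →15  S(S(S(S(add(mul(SZ, Z), add(add(SSSZ, SZ), Z))))))
  →16  S(S(S(S(add(add(Z, mul(Z, Z)), add(add(SSSZ, SZ), Z))))))
  →17  S(S(S(S(add(mul(Z, Z), add(add(SSSZ, SZ), Z))))))
  →18  S(S(S(S(add(Z, add(add(SSSZ, SZ), Z))))))
  →19  S(S(S(S(add(add(SSSZ, SZ), Z)))))
  →20  S(S(S(S(add(S(add(SSZ, SZ)), Z)))))
  →21  S(S(S(S(S(add(add(SSZ, SZ), Z))))))
  →22  S(S(S(S(S(add(S(add(SZ, SZ)), Z))))))
  →23  S(S(S(S(S(S(add(add(SZ, SZ), Z)))))))
  →24  S(S(S(S(S(S(add(S(add(Z, SZ)), Z)))))))
  →25  S(S(S(S(S(S(S(add(add(Z, SZ), Z))))))))
  →26  S(S(S(S(S(S(S(add(SZ, Z))))))))
  →27  S(S(S(S(S(S(S(S(add(Z, Z)))))))))
  →28  S^8(Z)

Answer: normal form = S^8(Z)  (in 28 steps)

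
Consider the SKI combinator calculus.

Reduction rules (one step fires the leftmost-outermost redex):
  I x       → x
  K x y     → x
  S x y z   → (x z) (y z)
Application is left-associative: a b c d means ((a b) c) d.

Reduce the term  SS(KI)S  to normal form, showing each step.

Answer: normal form = SSI  (in 2 steps)

Derivation:
  start: SS(KI)S
  [1] SS(KIS)
  [2] SSI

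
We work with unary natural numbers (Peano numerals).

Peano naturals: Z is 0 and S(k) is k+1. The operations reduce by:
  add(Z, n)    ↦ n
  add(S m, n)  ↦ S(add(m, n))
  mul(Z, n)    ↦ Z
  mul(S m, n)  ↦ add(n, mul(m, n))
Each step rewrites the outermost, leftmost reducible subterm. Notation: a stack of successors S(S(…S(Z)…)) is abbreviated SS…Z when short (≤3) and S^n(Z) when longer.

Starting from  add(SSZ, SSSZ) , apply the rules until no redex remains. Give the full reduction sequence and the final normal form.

  start: add(SSZ, SSSZ)
  →1  S(add(SZ, SSSZ))
  →2  S(S(add(Z, SSSZ)))
  →3  S^5(Z)

Answer: normal form = S^5(Z)  (in 3 steps)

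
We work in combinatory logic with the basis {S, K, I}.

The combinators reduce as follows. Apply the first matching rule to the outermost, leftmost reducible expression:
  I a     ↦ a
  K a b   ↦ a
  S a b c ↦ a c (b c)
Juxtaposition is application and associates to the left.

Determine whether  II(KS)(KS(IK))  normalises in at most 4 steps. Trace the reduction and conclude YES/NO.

  start: II(KS)(KS(IK))
  step 1: I(KS)(KS(IK))
  step 2: KS(KS(IK))
  step 3: S

Answer: YES — reaches normal form S in 3 ≤ 4 steps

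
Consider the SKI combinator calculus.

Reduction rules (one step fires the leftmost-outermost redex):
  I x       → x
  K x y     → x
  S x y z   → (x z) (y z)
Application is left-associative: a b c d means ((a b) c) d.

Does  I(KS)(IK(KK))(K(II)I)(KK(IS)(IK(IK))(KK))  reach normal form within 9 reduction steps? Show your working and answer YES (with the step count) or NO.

  start: I(KS)(IK(KK))(K(II)I)(KK(IS)(IK(IK))(KK))
  [1] KS(IK(KK))(K(II)I)(KK(IS)(IK(IK))(KK))
  [2] S(K(II)I)(KK(IS)(IK(IK))(KK))
  [3] S(II)(KK(IS)(IK(IK))(KK))
  [4] SI(KK(IS)(IK(IK))(KK))
  [5] SI(K(IK(IK))(KK))
  [6] SI(IK(IK))
  [7] SI(K(IK))
  [8] SI(KK)

Answer: YES — reaches normal form SI(KK) in 8 ≤ 9 steps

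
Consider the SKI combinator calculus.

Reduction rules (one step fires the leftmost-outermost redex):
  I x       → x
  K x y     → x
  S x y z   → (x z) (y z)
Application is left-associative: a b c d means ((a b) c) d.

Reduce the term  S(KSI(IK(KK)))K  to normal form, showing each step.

Answer: normal form = S(S(K(KK)))K  (in 2 steps)

Derivation:
  start: S(KSI(IK(KK)))K
  [1] S(S(IK(KK)))K
  [2] S(S(K(KK)))K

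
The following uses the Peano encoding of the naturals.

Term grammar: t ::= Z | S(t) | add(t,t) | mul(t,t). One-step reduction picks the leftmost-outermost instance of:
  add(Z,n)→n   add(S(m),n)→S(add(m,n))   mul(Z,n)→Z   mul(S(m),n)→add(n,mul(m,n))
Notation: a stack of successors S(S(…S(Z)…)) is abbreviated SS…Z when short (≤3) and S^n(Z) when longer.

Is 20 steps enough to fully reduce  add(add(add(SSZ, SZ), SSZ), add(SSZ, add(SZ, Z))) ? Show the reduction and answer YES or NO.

Answer: YES — reaches normal form S^8(Z) in 18 ≤ 20 steps

Working:
  start: add(add(add(SSZ, SZ), SSZ), add(SSZ, add(SZ, Z)))
  step 1: add(add(S(add(SZ, SZ)), SSZ), add(SSZ, add(SZ, Z)))
  step 2: add(S(add(add(SZ, SZ), SSZ)), add(SSZ, add(SZ, Z)))
  step 3: S(add(add(add(SZ, SZ), SSZ), add(SSZ, add(SZ, Z))))
  step 4: S(add(add(S(add(Z, SZ)), SSZ), add(SSZ, add(SZ, Z))))
  step 5: S(add(S(add(add(Z, SZ), SSZ)), add(SSZ, add(SZ, Z))))
  step 6: S(S(add(add(add(Z, SZ), SSZ), add(SSZ, add(SZ, Z)))))
  step 7: S(S(add(add(SZ, SSZ), add(SSZ, add(SZ, Z)))))
  step 8: S(S(add(S(add(Z, SSZ)), add(SSZ, add(SZ, Z)))))
  step 9: S(S(S(add(add(Z, SSZ), add(SSZ, add(SZ, Z))))))
  step 10: S(S(S(add(SSZ, add(SSZ, add(SZ, Z))))))
  step 11: S(S(S(S(add(SZ, add(SSZ, add(SZ, Z)))))))
  step 12: S(S(S(S(S(add(Z, add(SSZ, add(SZ, Z))))))))
  step 13: S(S(S(S(S(add(SSZ, add(SZ, Z)))))))
  step 14: S(S(S(S(S(S(add(SZ, add(SZ, Z))))))))
  step 15: S(S(S(S(S(S(S(add(Z, add(SZ, Z)))))))))
  step 16: S(S(S(S(S(S(S(add(SZ, Z))))))))
  step 17: S(S(S(S(S(S(S(S(add(Z, Z)))))))))
  step 18: S^8(Z)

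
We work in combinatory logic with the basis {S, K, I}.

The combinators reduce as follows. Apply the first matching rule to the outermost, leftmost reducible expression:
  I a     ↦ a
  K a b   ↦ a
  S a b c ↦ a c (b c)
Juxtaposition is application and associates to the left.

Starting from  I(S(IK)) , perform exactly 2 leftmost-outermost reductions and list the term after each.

Answer: after 2 steps: SK

Working:
  start: I(S(IK))
  step 1: S(IK)
  step 2: SK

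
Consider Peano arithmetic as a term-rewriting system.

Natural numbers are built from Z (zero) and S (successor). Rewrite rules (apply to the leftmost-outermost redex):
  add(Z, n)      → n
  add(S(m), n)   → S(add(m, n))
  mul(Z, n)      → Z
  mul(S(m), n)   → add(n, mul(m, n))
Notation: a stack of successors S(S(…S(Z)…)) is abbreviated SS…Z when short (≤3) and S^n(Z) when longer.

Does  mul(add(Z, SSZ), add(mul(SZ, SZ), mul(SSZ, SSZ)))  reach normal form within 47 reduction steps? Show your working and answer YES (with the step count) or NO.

  start: mul(add(Z, SSZ), add(mul(SZ, SZ), mul(SSZ, SSZ)))
  step 1: mul(SSZ, add(mul(SZ, SZ), mul(SSZ, SSZ)))
  step 2: add(add(mul(SZ, SZ), mul(SSZ, SSZ)), mul(SZ, add(mul(SZ, SZ), mul(SSZ, SSZ))))
  step 3: add(add(add(SZ, mul(Z, SZ)), mul(SSZ, SSZ)), mul(SZ, add(mul(SZ, SZ), mul(SSZ, SSZ))))
  step 4: add(add(S(add(Z, mul(Z, SZ))), mul(SSZ, SSZ)), mul(SZ, add(mul(SZ, SZ), mul(SSZ, SSZ))))
  step 5: add(S(add(add(Z, mul(Z, SZ)), mul(SSZ, SSZ))), mul(SZ, add(mul(SZ, SZ), mul(SSZ, SSZ))))
  step 6: S(add(add(add(Z, mul(Z, SZ)), mul(SSZ, SSZ)), mul(SZ, add(mul(SZ, SZ), mul(SSZ, SSZ)))))
  step 7: S(add(add(mul(Z, SZ), mul(SSZ, SSZ)), mul(SZ, add(mul(SZ, SZ), mul(SSZ, SSZ)))))
  step 8: S(add(add(Z, mul(SSZ, SSZ)), mul(SZ, add(mul(SZ, SZ), mul(SSZ, SSZ)))))
  step 9: S(add(mul(SSZ, SSZ), mul(SZ, add(mul(SZ, SZ), mul(SSZ, SSZ)))))
  step 10: S(add(add(SSZ, mul(SZ, SSZ)), mul(SZ, add(mul(SZ, SZ), mul(SSZ, SSZ)))))
  step 11: S(add(S(add(SZ, mul(SZ, SSZ))), mul(SZ, add(mul(SZ, SZ), mul(SSZ, SSZ)))))
  step 12: S(S(add(add(SZ, mul(SZ, SSZ)), mul(SZ, add(mul(SZ, SZ), mul(SSZ, SSZ))))))
  step 13: S(S(add(S(add(Z, mul(SZ, SSZ))), mul(SZ, add(mul(SZ, SZ), mul(SSZ, SSZ))))))
  step 14: S(S(S(add(add(Z, mul(SZ, SSZ)), mul(SZ, add(mul(SZ, SZ), mul(SSZ, SSZ)))))))
  step 15: S(S(S(add(mul(SZ, SSZ), mul(SZ, add(mul(SZ, SZ), mul(SSZ, SSZ)))))))
  step 16: S(S(S(add(add(SSZ, mul(Z, SSZ)), mul(SZ, add(mul(SZ, SZ), mul(SSZ, SSZ)))))))
  step 17: S(S(S(add(S(add(SZ, mul(Z, SSZ))), mul(SZ, add(mul(SZ, SZ), mul(SSZ, SSZ)))))))
  step 18: S(S(S(S(add(add(SZ, mul(Z, SSZ)), mul(SZ, add(mul(SZ, SZ), mul(SSZ, SSZ))))))))
  step 19: S(S(S(S(add(S(add(Z, mul(Z, SSZ))), mul(SZ, add(mul(SZ, SZ), mul(SSZ, SSZ))))))))
  step 20: S(S(S(S(S(add(add(Z, mul(Z, SSZ)), mul(SZ, add(mul(SZ, SZ), mul(SSZ, SSZ)))))))))
  step 21: S(S(S(S(S(add(mul(Z, SSZ), mul(SZ, add(mul(SZ, SZ), mul(SSZ, SSZ)))))))))
  step 22: S(S(S(S(S(add(Z, mul(SZ, add(mul(SZ, SZ), mul(SSZ, SSZ)))))))))
  step 23: S(S(S(S(S(mul(SZ, add(mul(SZ, SZ), mul(SSZ, SSZ))))))))
  step 24: S(S(S(S(S(add(add(mul(SZ, SZ), mul(SSZ, SSZ)), mul(Z, add(mul(SZ, SZ), mul(SSZ, SSZ)))))))))
  step 25: S(S(S(S(S(add(add(add(SZ, mul(Z, SZ)), mul(SSZ, SSZ)), mul(Z, add(mul(SZ, SZ), mul(SSZ, SSZ)))))))))
  step 26: S(S(S(S(S(add(add(S(add(Z, mul(Z, SZ))), mul(SSZ, SSZ)), mul(Z, add(mul(SZ, SZ), mul(SSZ, SSZ)))))))))
  step 27: S(S(S(S(S(add(S(add(add(Z, mul(Z, SZ)), mul(SSZ, SSZ))), mul(Z, add(mul(SZ, SZ), mul(SSZ, SSZ)))))))))
  step 28: S(S(S(S(S(S(add(add(add(Z, mul(Z, SZ)), mul(SSZ, SSZ)), mul(Z, add(mul(SZ, SZ), mul(SSZ, SSZ))))))))))
  step 29: S(S(S(S(S(S(add(add(mul(Z, SZ), mul(SSZ, SSZ)), mul(Z, add(mul(SZ, SZ), mul(SSZ, SSZ))))))))))
  step 30: S(S(S(S(S(S(add(add(Z, mul(SSZ, SSZ)), mul(Z, add(mul(SZ, SZ), mul(SSZ, SSZ))))))))))
  step 31: S(S(S(S(S(S(add(mul(SSZ, SSZ), mul(Z, add(mul(SZ, SZ), mul(SSZ, SSZ))))))))))
  step 32: S(S(S(S(S(S(add(add(SSZ, mul(SZ, SSZ)), mul(Z, add(mul(SZ, SZ), mul(SSZ, SSZ))))))))))
  step 33: S(S(S(S(S(S(add(S(add(SZ, mul(SZ, SSZ))), mul(Z, add(mul(SZ, SZ), mul(SSZ, SSZ))))))))))
  step 34: S(S(S(S(S(S(S(add(add(SZ, mul(SZ, SSZ)), mul(Z, add(mul(SZ, SZ), mul(SSZ, SSZ)))))))))))
  step 35: S(S(S(S(S(S(S(add(S(add(Z, mul(SZ, SSZ))), mul(Z, add(mul(SZ, SZ), mul(SSZ, SSZ)))))))))))
  step 36: S(S(S(S(S(S(S(S(add(add(Z, mul(SZ, SSZ)), mul(Z, add(mul(SZ, SZ), mul(SSZ, SSZ))))))))))))
  step 37: S(S(S(S(S(S(S(S(add(mul(SZ, SSZ), mul(Z, add(mul(SZ, SZ), mul(SSZ, SSZ))))))))))))
  step 38: S(S(S(S(S(S(S(S(add(add(SSZ, mul(Z, SSZ)), mul(Z, add(mul(SZ, SZ), mul(SSZ, SSZ))))))))))))
  step 39: S(S(S(S(S(S(S(S(add(S(add(SZ, mul(Z, SSZ))), mul(Z, add(mul(SZ, SZ), mul(SSZ, SSZ))))))))))))
  step 40: S(S(S(S(S(S(S(S(S(add(add(SZ, mul(Z, SSZ)), mul(Z, add(mul(SZ, SZ), mul(SSZ, SSZ)))))))))))))
  step 41: S(S(S(S(S(S(S(S(S(add(S(add(Z, mul(Z, SSZ))), mul(Z, add(mul(SZ, SZ), mul(SSZ, SSZ)))))))))))))
  step 42: S(S(S(S(S(S(S(S(S(S(add(add(Z, mul(Z, SSZ)), mul(Z, add(mul(SZ, SZ), mul(SSZ, SSZ))))))))))))))
  step 43: S(S(S(S(S(S(S(S(S(S(add(mul(Z, SSZ), mul(Z, add(mul(SZ, SZ), mul(SSZ, SSZ))))))))))))))
  step 44: S(S(S(S(S(S(S(S(S(S(add(Z, mul(Z, add(mul(SZ, SZ), mul(SSZ, SSZ))))))))))))))
  step 45: S(S(S(S(S(S(S(S(S(S(mul(Z, add(mul(SZ, SZ), mul(SSZ, SSZ)))))))))))))
  step 46: S^10(Z)

Answer: YES — reaches normal form S^10(Z) in 46 ≤ 47 steps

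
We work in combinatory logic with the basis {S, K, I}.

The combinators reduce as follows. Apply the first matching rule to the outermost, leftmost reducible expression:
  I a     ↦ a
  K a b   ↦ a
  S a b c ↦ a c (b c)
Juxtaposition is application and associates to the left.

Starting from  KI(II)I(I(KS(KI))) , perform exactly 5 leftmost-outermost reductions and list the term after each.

Answer: after 5 steps: S

Reduction:
  start: KI(II)I(I(KS(KI)))
  [1] II(I(KS(KI)))
  [2] I(I(KS(KI)))
  [3] I(KS(KI))
  [4] KS(KI)
  [5] S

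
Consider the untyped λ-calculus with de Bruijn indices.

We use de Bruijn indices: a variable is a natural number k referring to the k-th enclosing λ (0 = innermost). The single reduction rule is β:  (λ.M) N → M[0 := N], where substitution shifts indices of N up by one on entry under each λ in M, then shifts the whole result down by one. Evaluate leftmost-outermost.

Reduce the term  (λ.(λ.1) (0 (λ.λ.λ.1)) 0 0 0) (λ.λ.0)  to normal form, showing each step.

  start: (λ.(λ.1) (0 (λ.λ.λ.1)) 0 0 0) (λ.λ.0)
  [1] (λ.λ.λ.0) ((λ.λ.0) (λ.λ.λ.1)) (λ.λ.0) (λ.λ.0) (λ.λ.0)
  [2] (λ.λ.0) (λ.λ.0) (λ.λ.0) (λ.λ.0)
  [3] (λ.0) (λ.λ.0) (λ.λ.0)
  [4] (λ.λ.0) (λ.λ.0)
  [5] λ.0

Answer: normal form = λ.0  (in 5 steps)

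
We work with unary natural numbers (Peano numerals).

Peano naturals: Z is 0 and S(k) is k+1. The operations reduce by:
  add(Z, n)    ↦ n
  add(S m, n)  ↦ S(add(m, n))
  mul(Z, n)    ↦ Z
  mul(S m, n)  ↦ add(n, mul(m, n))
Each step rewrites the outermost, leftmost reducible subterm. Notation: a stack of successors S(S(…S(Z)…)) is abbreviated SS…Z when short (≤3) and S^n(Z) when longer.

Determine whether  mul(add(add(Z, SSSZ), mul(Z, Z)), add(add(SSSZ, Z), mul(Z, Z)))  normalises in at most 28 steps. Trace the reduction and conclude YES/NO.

Answer: NO — after 28 steps the term is S(S(S(S(S(S(add(add(Z, mul(Z, Z)), mul(add(SZ, mul(Z, Z)), add(add(SSSZ, Z), mul(Z, Z)))))))))), not yet normal

Derivation:
  start: mul(add(add(Z, SSSZ), mul(Z, Z)), add(add(SSSZ, Z), mul(Z, Z)))
  step 1: mul(add(SSSZ, mul(Z, Z)), add(add(SSSZ, Z), mul(Z, Z)))
  step 2: mul(S(add(SSZ, mul(Z, Z))), add(add(SSSZ, Z), mul(Z, Z)))
  step 3: add(add(add(SSSZ, Z), mul(Z, Z)), mul(add(SSZ, mul(Z, Z)), add(add(SSSZ, Z), mul(Z, Z))))
  step 4: add(add(S(add(SSZ, Z)), mul(Z, Z)), mul(add(SSZ, mul(Z, Z)), add(add(SSSZ, Z), mul(Z, Z))))
  step 5: add(S(add(add(SSZ, Z), mul(Z, Z))), mul(add(SSZ, mul(Z, Z)), add(add(SSSZ, Z), mul(Z, Z))))
  step 6: S(add(add(add(SSZ, Z), mul(Z, Z)), mul(add(SSZ, mul(Z, Z)), add(add(SSSZ, Z), mul(Z, Z)))))
  step 7: S(add(add(S(add(SZ, Z)), mul(Z, Z)), mul(add(SSZ, mul(Z, Z)), add(add(SSSZ, Z), mul(Z, Z)))))
  step 8: S(add(S(add(add(SZ, Z), mul(Z, Z))), mul(add(SSZ, mul(Z, Z)), add(add(SSSZ, Z), mul(Z, Z)))))
  step 9: S(S(add(add(add(SZ, Z), mul(Z, Z)), mul(add(SSZ, mul(Z, Z)), add(add(SSSZ, Z), mul(Z, Z))))))
  step 10: S(S(add(add(S(add(Z, Z)), mul(Z, Z)), mul(add(SSZ, mul(Z, Z)), add(add(SSSZ, Z), mul(Z, Z))))))
  step 11: S(S(add(S(add(add(Z, Z), mul(Z, Z))), mul(add(SSZ, mul(Z, Z)), add(add(SSSZ, Z), mul(Z, Z))))))
  step 12: S(S(S(add(add(add(Z, Z), mul(Z, Z)), mul(add(SSZ, mul(Z, Z)), add(add(SSSZ, Z), mul(Z, Z)))))))
  step 13: S(S(S(add(add(Z, mul(Z, Z)), mul(add(SSZ, mul(Z, Z)), add(add(SSSZ, Z), mul(Z, Z)))))))
  step 14: S(S(S(add(mul(Z, Z), mul(add(SSZ, mul(Z, Z)), add(add(SSSZ, Z), mul(Z, Z)))))))
  step 15: S(S(S(add(Z, mul(add(SSZ, mul(Z, Z)), add(add(SSSZ, Z), mul(Z, Z)))))))
  step 16: S(S(S(mul(add(SSZ, mul(Z, Z)), add(add(SSSZ, Z), mul(Z, Z))))))
  step 17: S(S(S(mul(S(add(SZ, mul(Z, Z))), add(add(SSSZ, Z), mul(Z, Z))))))
  step 18: S(S(S(add(add(add(SSSZ, Z), mul(Z, Z)), mul(add(SZ, mul(Z, Z)), add(add(SSSZ, Z), mul(Z, Z)))))))
  step 19: S(S(S(add(add(S(add(SSZ, Z)), mul(Z, Z)), mul(add(SZ, mul(Z, Z)), add(add(SSSZ, Z), mul(Z, Z)))))))
  step 20: S(S(S(add(S(add(add(SSZ, Z), mul(Z, Z))), mul(add(SZ, mul(Z, Z)), add(add(SSSZ, Z), mul(Z, Z)))))))
  step 21: S(S(S(S(add(add(add(SSZ, Z), mul(Z, Z)), mul(add(SZ, mul(Z, Z)), add(add(SSSZ, Z), mul(Z, Z))))))))
  step 22: S(S(S(S(add(add(S(add(SZ, Z)), mul(Z, Z)), mul(add(SZ, mul(Z, Z)), add(add(SSSZ, Z), mul(Z, Z))))))))
  step 23: S(S(S(S(add(S(add(add(SZ, Z), mul(Z, Z))), mul(add(SZ, mul(Z, Z)), add(add(SSSZ, Z), mul(Z, Z))))))))
  step 24: S(S(S(S(S(add(add(add(SZ, Z), mul(Z, Z)), mul(add(SZ, mul(Z, Z)), add(add(SSSZ, Z), mul(Z, Z)))))))))
  step 25: S(S(S(S(S(add(add(S(add(Z, Z)), mul(Z, Z)), mul(add(SZ, mul(Z, Z)), add(add(SSSZ, Z), mul(Z, Z)))))))))
  step 26: S(S(S(S(S(add(S(add(add(Z, Z), mul(Z, Z))), mul(add(SZ, mul(Z, Z)), add(add(SSSZ, Z), mul(Z, Z)))))))))
  step 27: S(S(S(S(S(S(add(add(add(Z, Z), mul(Z, Z)), mul(add(SZ, mul(Z, Z)), add(add(SSSZ, Z), mul(Z, Z))))))))))
  step 28: S(S(S(S(S(S(add(add(Z, mul(Z, Z)), mul(add(SZ, mul(Z, Z)), add(add(SSSZ, Z), mul(Z, Z))))))))))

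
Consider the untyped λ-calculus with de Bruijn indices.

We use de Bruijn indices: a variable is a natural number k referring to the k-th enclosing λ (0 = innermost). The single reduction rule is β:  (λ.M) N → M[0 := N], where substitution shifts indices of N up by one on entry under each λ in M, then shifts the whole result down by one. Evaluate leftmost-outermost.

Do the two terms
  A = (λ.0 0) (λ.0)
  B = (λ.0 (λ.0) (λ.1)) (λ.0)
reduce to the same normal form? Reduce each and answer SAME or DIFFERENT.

Answer: DIFFERENT — A ⇓ λ.0, B ⇓ λ.λ.0

Working:
Term A:
  start: (λ.0 0) (λ.0)
  [1] (λ.0) (λ.0)
  [2] λ.0

Term B:
  start: (λ.0 (λ.0) (λ.1)) (λ.0)
  [1] (λ.0) (λ.0) (λ.λ.0)
  [2] (λ.0) (λ.λ.0)
  [3] λ.λ.0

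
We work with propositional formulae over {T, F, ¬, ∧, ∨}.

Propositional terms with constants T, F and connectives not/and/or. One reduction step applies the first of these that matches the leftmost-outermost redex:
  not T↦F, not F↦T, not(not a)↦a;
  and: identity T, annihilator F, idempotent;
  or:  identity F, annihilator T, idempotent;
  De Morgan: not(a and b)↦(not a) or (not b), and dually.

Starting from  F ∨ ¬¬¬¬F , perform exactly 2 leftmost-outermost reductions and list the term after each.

Answer: after 2 steps: ¬¬F

Working:
  start: F ∨ ¬¬¬¬F
  step 1: ¬¬¬¬F
  step 2: ¬¬F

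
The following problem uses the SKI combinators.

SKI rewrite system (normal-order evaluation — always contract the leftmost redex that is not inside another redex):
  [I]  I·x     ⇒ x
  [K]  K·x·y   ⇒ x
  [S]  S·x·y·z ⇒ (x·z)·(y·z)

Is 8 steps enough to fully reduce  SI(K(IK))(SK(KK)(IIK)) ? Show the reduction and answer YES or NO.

  start: SI(K(IK))(SK(KK)(IIK))
  step 1: I(SK(KK)(IIK))(K(IK)(SK(KK)(IIK)))
  step 2: SK(KK)(IIK)(K(IK)(SK(KK)(IIK)))
  step 3: K(IIK)(KK(IIK))(K(IK)(SK(KK)(IIK)))
  step 4: IIK(K(IK)(SK(KK)(IIK)))
  step 5: IK(K(IK)(SK(KK)(IIK)))
  step 6: K(K(IK)(SK(KK)(IIK)))
  step 7: K(IK)
  step 8: KK

Answer: YES — reaches normal form KK in 8 ≤ 8 steps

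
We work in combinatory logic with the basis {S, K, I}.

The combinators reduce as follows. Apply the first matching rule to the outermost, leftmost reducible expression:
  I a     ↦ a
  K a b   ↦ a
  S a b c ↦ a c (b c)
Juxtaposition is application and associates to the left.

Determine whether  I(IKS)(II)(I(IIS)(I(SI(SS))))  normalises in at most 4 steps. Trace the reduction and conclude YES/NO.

  start: I(IKS)(II)(I(IIS)(I(SI(SS))))
  step 1: IKS(II)(I(IIS)(I(SI(SS))))
  step 2: KS(II)(I(IIS)(I(SI(SS))))
  step 3: S(I(IIS)(I(SI(SS))))
  step 4: S(IIS(I(SI(SS))))

Answer: NO — after 4 steps the term is S(IIS(I(SI(SS)))), not yet normal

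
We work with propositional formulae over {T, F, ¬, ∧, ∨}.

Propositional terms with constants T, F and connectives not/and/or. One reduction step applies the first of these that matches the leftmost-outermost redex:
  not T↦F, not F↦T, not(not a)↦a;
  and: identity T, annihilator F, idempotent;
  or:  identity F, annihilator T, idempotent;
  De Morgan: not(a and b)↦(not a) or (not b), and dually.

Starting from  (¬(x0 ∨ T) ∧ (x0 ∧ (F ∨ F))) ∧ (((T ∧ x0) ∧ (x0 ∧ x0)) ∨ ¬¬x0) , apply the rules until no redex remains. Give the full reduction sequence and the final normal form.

  start: (¬(x0 ∨ T) ∧ (x0 ∧ (F ∨ F))) ∧ (((T ∧ x0) ∧ (x0 ∧ x0)) ∨ ¬¬x0)
  [1] ((¬x0 ∧ ¬T) ∧ (x0 ∧ (F ∨ F))) ∧ (((T ∧ x0) ∧ (x0 ∧ x0)) ∨ ¬¬x0)
  [2] ((¬x0 ∧ F) ∧ (x0 ∧ (F ∨ F))) ∧ (((T ∧ x0) ∧ (x0 ∧ x0)) ∨ ¬¬x0)
  [3] (F ∧ (x0 ∧ (F ∨ F))) ∧ (((T ∧ x0) ∧ (x0 ∧ x0)) ∨ ¬¬x0)
  [4] F ∧ (((T ∧ x0) ∧ (x0 ∧ x0)) ∨ ¬¬x0)
  [5] F

Answer: normal form = F  (in 5 steps)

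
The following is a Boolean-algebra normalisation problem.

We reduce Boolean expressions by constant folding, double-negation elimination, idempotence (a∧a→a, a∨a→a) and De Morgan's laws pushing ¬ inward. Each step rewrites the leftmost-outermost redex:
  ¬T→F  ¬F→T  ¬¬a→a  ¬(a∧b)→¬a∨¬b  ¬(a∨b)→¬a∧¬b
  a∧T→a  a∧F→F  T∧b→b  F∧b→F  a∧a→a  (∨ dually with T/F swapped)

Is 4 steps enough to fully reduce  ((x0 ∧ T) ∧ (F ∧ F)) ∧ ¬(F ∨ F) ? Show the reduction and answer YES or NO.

  start: ((x0 ∧ T) ∧ (F ∧ F)) ∧ ¬(F ∨ F)
  step 1: (x0 ∧ (F ∧ F)) ∧ ¬(F ∨ F)
  step 2: (x0 ∧ F) ∧ ¬(F ∨ F)
  step 3: F ∧ ¬(F ∨ F)
  step 4: F

Answer: YES — reaches normal form F in 4 ≤ 4 steps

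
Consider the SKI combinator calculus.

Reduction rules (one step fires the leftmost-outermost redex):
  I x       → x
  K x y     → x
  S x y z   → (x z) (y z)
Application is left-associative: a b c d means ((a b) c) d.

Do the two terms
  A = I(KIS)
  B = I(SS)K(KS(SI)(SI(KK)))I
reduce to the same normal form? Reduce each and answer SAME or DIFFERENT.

Answer: DIFFERENT — A ⇓ I, B ⇓ S(SI(KK))(K(K(S(SI(KK)))))

Reduction:
Term A:
  start: I(KIS)
  [1] KIS
  [2] I

Term B:
  start: I(SS)K(KS(SI)(SI(KK)))I
  [1] SSK(KS(SI)(SI(KK)))I
  [2] S(KS(SI)(SI(KK)))(K(KS(SI)(SI(KK))))I
  [3] KS(SI)(SI(KK))I(K(KS(SI)(SI(KK)))I)
  [4] S(SI(KK))I(K(KS(SI)(SI(KK)))I)
  [5] SI(KK)(K(KS(SI)(SI(KK)))I)(I(K(KS(SI)(SI(KK)))I))
  [6] I(K(KS(SI)(SI(KK)))I)(KK(K(KS(SI)(SI(KK)))I))(I(K(KS(SI)(SI(KK)))I))
  [7] K(KS(SI)(SI(KK)))I(KK(K(KS(SI)(SI(KK)))I))(I(K(KS(SI)(SI(KK)))I))
  [8] KS(SI)(SI(KK))(KK(K(KS(SI)(SI(KK)))I))(I(K(KS(SI)(SI(KK)))I))
  [9] S(SI(KK))(KK(K(KS(SI)(SI(KK)))I))(I(K(KS(SI)(SI(KK)))I))
  [10] SI(KK)(I(K(KS(SI)(SI(KK)))I))(KK(K(KS(SI)(SI(KK)))I)(I(K(KS(SI)(SI(KK)))I)))
  [11] I(I(K(KS(SI)(SI(KK)))I))(KK(I(K(KS(SI)(SI(KK)))I)))(KK(K(KS(SI)(SI(KK)))I)(I(K(KS(SI)(SI(KK)))I)))
  [12] I(K(KS(SI)(SI(KK)))I)(KK(I(K(KS(SI)(SI(KK)))I)))(KK(K(KS(SI)(SI(KK)))I)(I(K(KS(SI)(SI(KK)))I)))
  [13] K(KS(SI)(SI(KK)))I(KK(I(K(KS(SI)(SI(KK)))I)))(KK(K(KS(SI)(SI(KK)))I)(I(K(KS(SI)(SI(KK)))I)))
  [14] KS(SI)(SI(KK))(KK(I(K(KS(SI)(SI(KK)))I)))(KK(K(KS(SI)(SI(KK)))I)(I(K(KS(SI)(SI(KK)))I)))
  [15] S(SI(KK))(KK(I(K(KS(SI)(SI(KK)))I)))(KK(K(KS(SI)(SI(KK)))I)(I(K(KS(SI)(SI(KK)))I)))
  [16] SI(KK)(KK(K(KS(SI)(SI(KK)))I)(I(K(KS(SI)(SI(KK)))I)))(KK(I(K(KS(SI)(SI(KK)))I))(KK(K(KS(SI)(SI(KK)))I)(I(K(KS(SI)(SI(KK)))I))))
  [17] I(KK(K(KS(SI)(SI(KK)))I)(I(K(KS(SI)(SI(KK)))I)))(KK(KK(K(KS(SI)(SI(KK)))I)(I(K(KS(SI)(SI(KK)))I))))(KK(I(K(KS(SI)(SI(KK)))I))(KK(K(KS(SI)(SI(KK)))I)(I(K(KS(SI)(SI(KK)))I))))
  [18] KK(K(KS(SI)(SI(KK)))I)(I(K(KS(SI)(SI(KK)))I))(KK(KK(K(KS(SI)(SI(KK)))I)(I(K(KS(SI)(SI(KK)))I))))(KK(I(K(KS(SI)(SI(KK)))I))(KK(K(KS(SI)(SI(KK)))I)(I(K(KS(SI)(SI(KK)))I))))
  [19] K(I(K(KS(SI)(SI(KK)))I))(KK(KK(K(KS(SI)(SI(KK)))I)(I(K(KS(SI)(SI(KK)))I))))(KK(I(K(KS(SI)(SI(KK)))I))(KK(K(KS(SI)(SI(KK)))I)(I(K(KS(SI)(SI(KK)))I))))
  [20] I(K(KS(SI)(SI(KK)))I)(KK(I(K(KS(SI)(SI(KK)))I))(KK(K(KS(SI)(SI(KK)))I)(I(K(KS(SI)(SI(KK)))I))))
  [21] K(KS(SI)(SI(KK)))I(KK(I(K(KS(SI)(SI(KK)))I))(KK(K(KS(SI)(SI(KK)))I)(I(K(KS(SI)(SI(KK)))I))))
  [22] KS(SI)(SI(KK))(KK(I(K(KS(SI)(SI(KK)))I))(KK(K(KS(SI)(SI(KK)))I)(I(K(KS(SI)(SI(KK)))I))))
  [23] S(SI(KK))(KK(I(K(KS(SI)(SI(KK)))I))(KK(K(KS(SI)(SI(KK)))I)(I(K(KS(SI)(SI(KK)))I))))
  [24] S(SI(KK))(K(KK(K(KS(SI)(SI(KK)))I)(I(K(KS(SI)(SI(KK)))I))))
  [25] S(SI(KK))(K(K(I(K(KS(SI)(SI(KK)))I))))
  [26] S(SI(KK))(K(K(K(KS(SI)(SI(KK)))I)))
  [27] S(SI(KK))(K(K(KS(SI)(SI(KK)))))
  [28] S(SI(KK))(K(K(S(SI(KK)))))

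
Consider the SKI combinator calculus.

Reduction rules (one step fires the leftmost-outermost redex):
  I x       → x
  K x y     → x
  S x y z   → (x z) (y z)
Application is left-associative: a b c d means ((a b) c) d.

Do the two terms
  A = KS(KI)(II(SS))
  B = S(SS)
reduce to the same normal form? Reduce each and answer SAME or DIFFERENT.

Answer: SAME — A ⇓ S(SS), B ⇓ S(SS)

Derivation:
Term A:
  start: KS(KI)(II(SS))
  step 1: S(II(SS))
  step 2: S(I(SS))
  step 3: S(SS)

Term B:
  start: S(SS)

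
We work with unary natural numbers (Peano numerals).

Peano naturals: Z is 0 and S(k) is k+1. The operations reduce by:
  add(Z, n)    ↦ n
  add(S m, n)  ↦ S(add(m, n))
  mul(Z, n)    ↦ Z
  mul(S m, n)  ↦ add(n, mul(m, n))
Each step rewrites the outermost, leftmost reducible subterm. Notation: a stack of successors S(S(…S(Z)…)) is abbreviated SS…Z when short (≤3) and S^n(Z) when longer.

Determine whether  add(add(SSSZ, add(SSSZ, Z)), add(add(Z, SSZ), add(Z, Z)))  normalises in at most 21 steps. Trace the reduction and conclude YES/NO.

Answer: YES — reaches normal form S^8(Z) in 20 ≤ 21 steps

Derivation:
  start: add(add(SSSZ, add(SSSZ, Z)), add(add(Z, SSZ), add(Z, Z)))
  step 1: add(S(add(SSZ, add(SSSZ, Z))), add(add(Z, SSZ), add(Z, Z)))
  step 2: S(add(add(SSZ, add(SSSZ, Z)), add(add(Z, SSZ), add(Z, Z))))
  step 3: S(add(S(add(SZ, add(SSSZ, Z))), add(add(Z, SSZ), add(Z, Z))))
  step 4: S(S(add(add(SZ, add(SSSZ, Z)), add(add(Z, SSZ), add(Z, Z)))))
  step 5: S(S(add(S(add(Z, add(SSSZ, Z))), add(add(Z, SSZ), add(Z, Z)))))
  step 6: S(S(S(add(add(Z, add(SSSZ, Z)), add(add(Z, SSZ), add(Z, Z))))))
  step 7: S(S(S(add(add(SSSZ, Z), add(add(Z, SSZ), add(Z, Z))))))
  step 8: S(S(S(add(S(add(SSZ, Z)), add(add(Z, SSZ), add(Z, Z))))))
  step 9: S(S(S(S(add(add(SSZ, Z), add(add(Z, SSZ), add(Z, Z)))))))
  step 10: S(S(S(S(add(S(add(SZ, Z)), add(add(Z, SSZ), add(Z, Z)))))))
  step 11: S(S(S(S(S(add(add(SZ, Z), add(add(Z, SSZ), add(Z, Z))))))))
  step 12: S(S(S(S(S(add(S(add(Z, Z)), add(add(Z, SSZ), add(Z, Z))))))))
  step 13: S(S(S(S(S(S(add(add(Z, Z), add(add(Z, SSZ), add(Z, Z)))))))))
  step 14: S(S(S(S(S(S(add(Z, add(add(Z, SSZ), add(Z, Z)))))))))
  step 15: S(S(S(S(S(S(add(add(Z, SSZ), add(Z, Z))))))))
  step 16: S(S(S(S(S(S(add(SSZ, add(Z, Z))))))))
  step 17: S(S(S(S(S(S(S(add(SZ, add(Z, Z)))))))))
  step 18: S(S(S(S(S(S(S(S(add(Z, add(Z, Z))))))))))
  step 19: S(S(S(S(S(S(S(S(add(Z, Z)))))))))
  step 20: S^8(Z)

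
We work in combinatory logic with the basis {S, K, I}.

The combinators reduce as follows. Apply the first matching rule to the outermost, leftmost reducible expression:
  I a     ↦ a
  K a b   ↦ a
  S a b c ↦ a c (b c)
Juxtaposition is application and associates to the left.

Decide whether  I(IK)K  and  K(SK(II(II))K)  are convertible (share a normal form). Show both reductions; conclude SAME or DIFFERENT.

Term A:
  start: I(IK)K
  step 1: IKK
  step 2: KK

Term B:
  start: K(SK(II(II))K)
  step 1: K(KK(II(II)K))
  step 2: KK

Answer: SAME — A ⇓ KK, B ⇓ KK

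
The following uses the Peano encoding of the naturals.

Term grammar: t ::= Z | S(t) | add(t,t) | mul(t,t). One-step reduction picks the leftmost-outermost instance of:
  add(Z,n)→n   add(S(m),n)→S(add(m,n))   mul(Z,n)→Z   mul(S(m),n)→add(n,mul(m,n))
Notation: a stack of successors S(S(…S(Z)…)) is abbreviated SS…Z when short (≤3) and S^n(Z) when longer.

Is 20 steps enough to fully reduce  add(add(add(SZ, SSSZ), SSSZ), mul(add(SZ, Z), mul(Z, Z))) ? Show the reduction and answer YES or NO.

  start: add(add(add(SZ, SSSZ), SSSZ), mul(add(SZ, Z), mul(Z, Z)))
  [1] add(add(S(add(Z, SSSZ)), SSSZ), mul(add(SZ, Z), mul(Z, Z)))
  [2] add(S(add(add(Z, SSSZ), SSSZ)), mul(add(SZ, Z), mul(Z, Z)))
  [3] S(add(add(add(Z, SSSZ), SSSZ), mul(add(SZ, Z), mul(Z, Z))))
  [4] S(add(add(SSSZ, SSSZ), mul(add(SZ, Z), mul(Z, Z))))
  [5] S(add(S(add(SSZ, SSSZ)), mul(add(SZ, Z), mul(Z, Z))))
  [6] S(S(add(add(SSZ, SSSZ), mul(add(SZ, Z), mul(Z, Z)))))
  [7] S(S(add(S(add(SZ, SSSZ)), mul(add(SZ, Z), mul(Z, Z)))))
  [8] S(S(S(add(add(SZ, SSSZ), mul(add(SZ, Z), mul(Z, Z))))))
  [9] S(S(S(add(S(add(Z, SSSZ)), mul(add(SZ, Z), mul(Z, Z))))))
  [10] S(S(S(S(add(add(Z, SSSZ), mul(add(SZ, Z), mul(Z, Z)))))))
  [11] S(S(S(S(add(SSSZ, mul(add(SZ, Z), mul(Z, Z)))))))
  [12] S(S(S(S(S(add(SSZ, mul(add(SZ, Z), mul(Z, Z))))))))
  [13] S(S(S(S(S(S(add(SZ, mul(add(SZ, Z), mul(Z, Z)))))))))
  [14] S(S(S(S(S(S(S(add(Z, mul(add(SZ, Z), mul(Z, Z))))))))))
  [15] S(S(S(S(S(S(S(mul(add(SZ, Z), mul(Z, Z)))))))))
  [16] S(S(S(S(S(S(S(mul(S(add(Z, Z)), mul(Z, Z)))))))))
  [17] S(S(S(S(S(S(S(add(mul(Z, Z), mul(add(Z, Z), mul(Z, Z))))))))))
  [18] S(S(S(S(S(S(S(add(Z, mul(add(Z, Z), mul(Z, Z))))))))))
  [19] S(S(S(S(S(S(S(mul(add(Z, Z), mul(Z, Z)))))))))
  [20] S(S(S(S(S(S(S(mul(Z, mul(Z, Z)))))))))

Answer: NO — after 20 steps the term is S(S(S(S(S(S(S(mul(Z, mul(Z, Z))))))))), not yet normal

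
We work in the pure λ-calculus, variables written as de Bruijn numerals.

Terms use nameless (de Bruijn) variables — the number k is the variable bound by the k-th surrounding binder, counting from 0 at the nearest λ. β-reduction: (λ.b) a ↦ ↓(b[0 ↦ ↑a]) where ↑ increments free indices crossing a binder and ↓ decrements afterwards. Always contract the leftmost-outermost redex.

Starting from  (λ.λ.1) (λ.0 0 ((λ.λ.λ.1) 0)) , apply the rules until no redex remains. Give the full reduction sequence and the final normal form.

Answer: normal form = λ.λ.0 0 (λ.λ.1)  (in 2 steps)

Working:
  start: (λ.λ.1) (λ.0 0 ((λ.λ.λ.1) 0))
  step 1: λ.λ.0 0 ((λ.λ.λ.1) 0)
  step 2: λ.λ.0 0 (λ.λ.1)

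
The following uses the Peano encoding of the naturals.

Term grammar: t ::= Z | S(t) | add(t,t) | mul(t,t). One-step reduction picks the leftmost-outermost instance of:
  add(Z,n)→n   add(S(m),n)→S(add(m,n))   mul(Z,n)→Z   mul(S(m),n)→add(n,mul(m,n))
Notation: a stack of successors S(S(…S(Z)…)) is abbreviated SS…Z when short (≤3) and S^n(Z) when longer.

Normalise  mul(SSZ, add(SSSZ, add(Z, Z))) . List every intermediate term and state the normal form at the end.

  start: mul(SSZ, add(SSSZ, add(Z, Z)))
  →1  add(add(SSSZ, add(Z, Z)), mul(SZ, add(SSSZ, add(Z, Z))))
  →2  add(S(add(SSZ, add(Z, Z))), mul(SZ, add(SSSZ, add(Z, Z))))
  →3  S(add(add(SSZ, add(Z, Z)), mul(SZ, add(SSSZ, add(Z, Z)))))
  →4  S(add(S(add(SZ, add(Z, Z))), mul(SZ, add(SSSZ, add(Z, Z)))))
  →5  S(S(add(add(SZ, add(Z, Z)), mul(SZ, add(SSSZ, add(Z, Z))))))
  →6  S(S(add(S(add(Z, add(Z, Z))), mul(SZ, add(SSSZ, add(Z, Z))))))
  →7  S(S(S(add(add(Z, add(Z, Z)), mul(SZ, add(SSSZ, add(Z, Z)))))))
  →8  S(S(S(add(add(Z, Z), mul(SZ, add(SSSZ, add(Z, Z)))))))
  →9  S(S(S(add(Z, mul(SZ, add(SSSZ, add(Z, Z)))))))
  →10  S(S(S(mul(SZ, add(SSSZ, add(Z, Z))))))
  →11  S(S(S(add(add(SSSZ, add(Z, Z)), mul(Z, add(SSSZ, add(Z, Z)))))))
  →12  S(S(S(add(S(add(SSZ, add(Z, Z))), mul(Z, add(SSSZ, add(Z, Z)))))))
  →13  S(S(S(S(add(add(SSZ, add(Z, Z)), mul(Z, add(SSSZ, add(Z, Z))))))))
  →14  S(S(S(S(add(S(add(SZ, add(Z, Z))), mul(Z, add(SSSZ, add(Z, Z))))))))
  →15  S(S(S(S(S(add(add(SZ, add(Z, Z)), mul(Z, add(SSSZ, add(Z, Z)))))))))
  →16  S(S(S(S(S(add(S(add(Z, add(Z, Z))), mul(Z, add(SSSZ, add(Z, Z)))))))))
  →17  S(S(S(S(S(S(add(add(Z, add(Z, Z)), mul(Z, add(SSSZ, add(Z, Z))))))))))
  →18  S(S(S(S(S(S(add(add(Z, Z), mul(Z, add(SSSZ, add(Z, Z))))))))))
  →19  S(S(S(S(S(S(add(Z, mul(Z, add(SSSZ, add(Z, Z))))))))))
  →20  S(S(S(S(S(S(mul(Z, add(SSSZ, add(Z, Z)))))))))
  →21  S^6(Z)

Answer: normal form = S^6(Z)  (in 21 steps)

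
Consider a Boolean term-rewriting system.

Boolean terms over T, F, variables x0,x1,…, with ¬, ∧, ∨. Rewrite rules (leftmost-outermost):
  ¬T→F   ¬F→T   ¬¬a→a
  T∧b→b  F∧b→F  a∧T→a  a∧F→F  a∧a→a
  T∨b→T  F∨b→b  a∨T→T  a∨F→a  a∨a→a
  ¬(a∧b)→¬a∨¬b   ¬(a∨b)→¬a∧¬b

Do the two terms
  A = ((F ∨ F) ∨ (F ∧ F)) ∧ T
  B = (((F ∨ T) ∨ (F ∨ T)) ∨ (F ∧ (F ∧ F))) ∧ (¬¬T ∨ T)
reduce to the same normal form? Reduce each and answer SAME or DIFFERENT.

Answer: DIFFERENT — A ⇓ F, B ⇓ T

Working:
Term A:
  start: ((F ∨ F) ∨ (F ∧ F)) ∧ T
  [1] (F ∨ F) ∨ (F ∧ F)
  [2] F ∨ (F ∧ F)
  [3] F ∧ F
  [4] F

Term B:
  start: (((F ∨ T) ∨ (F ∨ T)) ∨ (F ∧ (F ∧ F))) ∧ (¬¬T ∨ T)
  [1] ((F ∨ T) ∨ (F ∧ (F ∧ F))) ∧ (¬¬T ∨ T)
  [2] (T ∨ (F ∧ (F ∧ F))) ∧ (¬¬T ∨ T)
  [3] T ∧ (¬¬T ∨ T)
  [4] ¬¬T ∨ T
  [5] T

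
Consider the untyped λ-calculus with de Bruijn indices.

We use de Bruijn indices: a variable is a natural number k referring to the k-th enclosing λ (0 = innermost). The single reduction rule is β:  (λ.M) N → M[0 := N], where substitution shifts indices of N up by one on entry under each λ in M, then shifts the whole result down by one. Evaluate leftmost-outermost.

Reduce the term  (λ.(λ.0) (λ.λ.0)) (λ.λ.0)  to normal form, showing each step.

Answer: normal form = λ.λ.0  (in 2 steps)

Derivation:
  start: (λ.(λ.0) (λ.λ.0)) (λ.λ.0)
  step 1: (λ.0) (λ.λ.0)
  step 2: λ.λ.0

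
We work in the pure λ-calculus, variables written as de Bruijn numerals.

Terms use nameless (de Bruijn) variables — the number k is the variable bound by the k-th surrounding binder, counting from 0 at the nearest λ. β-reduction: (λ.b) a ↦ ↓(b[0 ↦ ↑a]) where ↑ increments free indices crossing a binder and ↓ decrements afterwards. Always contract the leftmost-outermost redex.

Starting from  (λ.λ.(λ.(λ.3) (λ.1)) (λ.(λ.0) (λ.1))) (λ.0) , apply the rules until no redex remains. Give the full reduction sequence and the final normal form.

  start: (λ.λ.(λ.(λ.3) (λ.1)) (λ.(λ.0) (λ.1))) (λ.0)
  step 1: λ.(λ.(λ.λ.0) (λ.1)) (λ.(λ.0) (λ.1))
  step 2: λ.(λ.λ.0) (λ.λ.(λ.0) (λ.1))
  step 3: λ.λ.0

Answer: normal form = λ.λ.0  (in 3 steps)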